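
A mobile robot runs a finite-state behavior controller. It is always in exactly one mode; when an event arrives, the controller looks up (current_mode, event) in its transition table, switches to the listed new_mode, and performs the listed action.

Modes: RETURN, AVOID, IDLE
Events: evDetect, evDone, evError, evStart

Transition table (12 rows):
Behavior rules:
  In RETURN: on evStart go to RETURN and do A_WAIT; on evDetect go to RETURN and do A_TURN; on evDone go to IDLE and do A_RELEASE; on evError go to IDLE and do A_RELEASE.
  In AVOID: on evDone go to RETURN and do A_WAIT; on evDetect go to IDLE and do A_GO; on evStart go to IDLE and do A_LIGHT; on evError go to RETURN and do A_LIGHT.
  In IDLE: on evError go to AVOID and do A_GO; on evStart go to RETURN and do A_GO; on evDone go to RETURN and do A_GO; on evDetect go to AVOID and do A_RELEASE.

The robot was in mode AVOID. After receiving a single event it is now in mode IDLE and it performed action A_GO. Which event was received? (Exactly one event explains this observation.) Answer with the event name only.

evDetect

try evDetect: (AVOID, evDetect) → (IDLE, A_GO)  ← matches
try evDone: (AVOID, evDone) → (RETURN, A_WAIT)
try evError: (AVOID, evError) → (RETURN, A_LIGHT)
try evStart: (AVOID, evStart) → (IDLE, A_LIGHT)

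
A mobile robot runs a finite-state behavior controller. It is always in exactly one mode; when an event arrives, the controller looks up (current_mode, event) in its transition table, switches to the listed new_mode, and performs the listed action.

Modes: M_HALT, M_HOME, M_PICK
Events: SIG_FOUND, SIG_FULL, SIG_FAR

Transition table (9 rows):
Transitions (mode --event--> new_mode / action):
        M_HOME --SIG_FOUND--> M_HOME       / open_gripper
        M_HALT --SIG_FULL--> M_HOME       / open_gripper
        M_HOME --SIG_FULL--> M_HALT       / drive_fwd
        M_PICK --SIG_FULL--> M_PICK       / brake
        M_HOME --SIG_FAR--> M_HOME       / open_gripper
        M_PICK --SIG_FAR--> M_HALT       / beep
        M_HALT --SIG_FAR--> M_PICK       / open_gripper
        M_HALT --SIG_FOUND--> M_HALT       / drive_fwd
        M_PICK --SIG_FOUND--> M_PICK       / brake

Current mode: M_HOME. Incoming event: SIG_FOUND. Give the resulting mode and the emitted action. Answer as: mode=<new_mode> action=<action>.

current mode = M_HOME; filter table to that mode:
  (M_HOME, SIG_FOUND) → (M_HOME, open_gripper)  ← event matches
  (M_HOME, SIG_FULL) → (M_HALT, drive_fwd)
  (M_HOME, SIG_FAR) → (M_HOME, open_gripper)
event = SIG_FOUND selects (M_HOME, open_gripper)

mode=M_HOME action=open_gripper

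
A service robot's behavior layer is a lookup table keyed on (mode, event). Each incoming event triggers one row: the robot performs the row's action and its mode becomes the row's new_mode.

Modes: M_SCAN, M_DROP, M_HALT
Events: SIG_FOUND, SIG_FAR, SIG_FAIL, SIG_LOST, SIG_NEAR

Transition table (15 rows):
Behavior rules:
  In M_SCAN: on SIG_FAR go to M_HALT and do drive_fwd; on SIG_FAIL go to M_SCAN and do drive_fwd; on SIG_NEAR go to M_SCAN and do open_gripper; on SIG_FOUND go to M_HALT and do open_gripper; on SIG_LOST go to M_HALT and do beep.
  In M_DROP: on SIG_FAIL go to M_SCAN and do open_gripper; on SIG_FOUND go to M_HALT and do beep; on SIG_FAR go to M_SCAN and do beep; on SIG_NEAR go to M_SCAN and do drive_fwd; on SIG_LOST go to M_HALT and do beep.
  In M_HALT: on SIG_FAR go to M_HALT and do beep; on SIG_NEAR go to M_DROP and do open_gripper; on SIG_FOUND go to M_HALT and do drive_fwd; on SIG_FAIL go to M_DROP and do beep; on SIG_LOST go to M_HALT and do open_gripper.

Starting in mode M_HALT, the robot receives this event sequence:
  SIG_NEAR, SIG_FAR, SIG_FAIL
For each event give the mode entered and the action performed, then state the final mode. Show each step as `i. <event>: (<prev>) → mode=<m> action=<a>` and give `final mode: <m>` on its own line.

1. SIG_NEAR: (M_HALT) → mode=M_DROP action=open_gripper
2. SIG_FAR: (M_DROP) → mode=M_SCAN action=beep
3. SIG_FAIL: (M_SCAN) → mode=M_SCAN action=drive_fwd

final mode: M_SCAN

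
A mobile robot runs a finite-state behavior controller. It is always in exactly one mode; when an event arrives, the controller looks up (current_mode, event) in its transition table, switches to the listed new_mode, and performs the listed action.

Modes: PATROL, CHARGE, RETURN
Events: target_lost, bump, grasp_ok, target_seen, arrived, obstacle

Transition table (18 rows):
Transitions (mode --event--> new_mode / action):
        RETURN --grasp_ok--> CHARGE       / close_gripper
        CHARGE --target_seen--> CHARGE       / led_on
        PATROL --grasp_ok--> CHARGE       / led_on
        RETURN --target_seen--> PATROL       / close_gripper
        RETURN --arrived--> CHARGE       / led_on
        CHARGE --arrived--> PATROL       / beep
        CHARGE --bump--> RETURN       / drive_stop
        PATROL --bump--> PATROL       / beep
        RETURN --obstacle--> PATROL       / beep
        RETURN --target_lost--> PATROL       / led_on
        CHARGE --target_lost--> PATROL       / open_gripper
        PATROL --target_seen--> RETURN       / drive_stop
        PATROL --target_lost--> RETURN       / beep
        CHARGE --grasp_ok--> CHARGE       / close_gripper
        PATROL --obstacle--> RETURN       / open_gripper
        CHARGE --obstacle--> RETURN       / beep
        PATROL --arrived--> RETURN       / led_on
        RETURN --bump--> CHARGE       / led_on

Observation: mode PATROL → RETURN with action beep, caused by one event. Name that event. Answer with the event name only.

try target_lost: (PATROL, target_lost) → (RETURN, beep)  ← matches
try bump: (PATROL, bump) → (PATROL, beep)
try grasp_ok: (PATROL, grasp_ok) → (CHARGE, led_on)
try target_seen: (PATROL, target_seen) → (RETURN, drive_stop)
try arrived: (PATROL, arrived) → (RETURN, led_on)
try obstacle: (PATROL, obstacle) → (RETURN, open_gripper)

target_lost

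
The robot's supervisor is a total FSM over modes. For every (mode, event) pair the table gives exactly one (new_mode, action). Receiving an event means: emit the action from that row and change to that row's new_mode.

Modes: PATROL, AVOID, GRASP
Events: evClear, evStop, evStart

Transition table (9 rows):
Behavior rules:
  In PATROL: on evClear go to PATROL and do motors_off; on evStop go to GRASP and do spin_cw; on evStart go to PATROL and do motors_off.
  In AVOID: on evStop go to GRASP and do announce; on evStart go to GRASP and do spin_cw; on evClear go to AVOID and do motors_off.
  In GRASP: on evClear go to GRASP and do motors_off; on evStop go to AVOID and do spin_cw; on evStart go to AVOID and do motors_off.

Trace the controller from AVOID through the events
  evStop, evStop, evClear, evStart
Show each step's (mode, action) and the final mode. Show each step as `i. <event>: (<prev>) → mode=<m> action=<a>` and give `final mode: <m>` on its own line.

1. evStop: (AVOID) → mode=GRASP action=announce
2. evStop: (GRASP) → mode=AVOID action=spin_cw
3. evClear: (AVOID) → mode=AVOID action=motors_off
4. evStart: (AVOID) → mode=GRASP action=spin_cw

final mode: GRASP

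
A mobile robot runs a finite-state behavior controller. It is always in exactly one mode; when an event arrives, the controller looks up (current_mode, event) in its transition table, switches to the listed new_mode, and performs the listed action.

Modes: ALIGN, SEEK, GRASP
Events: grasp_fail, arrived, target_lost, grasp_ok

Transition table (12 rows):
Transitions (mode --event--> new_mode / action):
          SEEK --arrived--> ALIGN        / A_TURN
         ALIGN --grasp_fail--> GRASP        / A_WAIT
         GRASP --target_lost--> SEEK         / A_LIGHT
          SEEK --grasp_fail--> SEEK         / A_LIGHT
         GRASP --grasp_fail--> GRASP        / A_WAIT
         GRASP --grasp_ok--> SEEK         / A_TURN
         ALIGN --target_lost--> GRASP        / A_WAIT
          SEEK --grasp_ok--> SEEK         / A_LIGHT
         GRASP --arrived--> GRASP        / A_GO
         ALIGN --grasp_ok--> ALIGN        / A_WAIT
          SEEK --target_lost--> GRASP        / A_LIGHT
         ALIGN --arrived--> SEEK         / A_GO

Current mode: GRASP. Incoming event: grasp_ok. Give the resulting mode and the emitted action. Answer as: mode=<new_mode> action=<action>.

current mode = GRASP; filter table to that mode:
  (GRASP, target_lost) → (SEEK, A_LIGHT)
  (GRASP, grasp_fail) → (GRASP, A_WAIT)
  (GRASP, grasp_ok) → (SEEK, A_TURN)  ← event matches
  (GRASP, arrived) → (GRASP, A_GO)
event = grasp_ok selects (SEEK, A_TURN)

mode=SEEK action=A_TURN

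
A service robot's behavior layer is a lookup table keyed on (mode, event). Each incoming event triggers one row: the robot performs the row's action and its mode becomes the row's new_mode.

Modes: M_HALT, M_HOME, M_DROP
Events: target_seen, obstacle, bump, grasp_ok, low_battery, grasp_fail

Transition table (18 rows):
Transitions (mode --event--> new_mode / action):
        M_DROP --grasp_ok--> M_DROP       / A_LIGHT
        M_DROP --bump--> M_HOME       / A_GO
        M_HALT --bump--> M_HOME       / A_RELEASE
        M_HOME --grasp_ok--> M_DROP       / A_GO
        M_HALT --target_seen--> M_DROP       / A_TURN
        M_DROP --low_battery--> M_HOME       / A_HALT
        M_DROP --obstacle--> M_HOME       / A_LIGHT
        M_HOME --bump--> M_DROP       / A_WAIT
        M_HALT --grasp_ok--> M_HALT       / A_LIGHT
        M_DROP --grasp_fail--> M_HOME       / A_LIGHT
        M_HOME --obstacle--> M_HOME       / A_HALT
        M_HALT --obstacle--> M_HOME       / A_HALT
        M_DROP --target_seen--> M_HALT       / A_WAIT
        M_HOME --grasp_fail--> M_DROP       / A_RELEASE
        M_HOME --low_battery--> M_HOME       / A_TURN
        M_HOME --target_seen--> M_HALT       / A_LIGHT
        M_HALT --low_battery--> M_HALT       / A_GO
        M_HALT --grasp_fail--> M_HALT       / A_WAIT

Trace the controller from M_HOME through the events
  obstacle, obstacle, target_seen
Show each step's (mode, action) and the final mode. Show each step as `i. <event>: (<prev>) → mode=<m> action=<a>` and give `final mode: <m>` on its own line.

final mode: M_HALT

1. obstacle: (M_HOME) → mode=M_HOME action=A_HALT
2. obstacle: (M_HOME) → mode=M_HOME action=A_HALT
3. target_seen: (M_HOME) → mode=M_HALT action=A_LIGHT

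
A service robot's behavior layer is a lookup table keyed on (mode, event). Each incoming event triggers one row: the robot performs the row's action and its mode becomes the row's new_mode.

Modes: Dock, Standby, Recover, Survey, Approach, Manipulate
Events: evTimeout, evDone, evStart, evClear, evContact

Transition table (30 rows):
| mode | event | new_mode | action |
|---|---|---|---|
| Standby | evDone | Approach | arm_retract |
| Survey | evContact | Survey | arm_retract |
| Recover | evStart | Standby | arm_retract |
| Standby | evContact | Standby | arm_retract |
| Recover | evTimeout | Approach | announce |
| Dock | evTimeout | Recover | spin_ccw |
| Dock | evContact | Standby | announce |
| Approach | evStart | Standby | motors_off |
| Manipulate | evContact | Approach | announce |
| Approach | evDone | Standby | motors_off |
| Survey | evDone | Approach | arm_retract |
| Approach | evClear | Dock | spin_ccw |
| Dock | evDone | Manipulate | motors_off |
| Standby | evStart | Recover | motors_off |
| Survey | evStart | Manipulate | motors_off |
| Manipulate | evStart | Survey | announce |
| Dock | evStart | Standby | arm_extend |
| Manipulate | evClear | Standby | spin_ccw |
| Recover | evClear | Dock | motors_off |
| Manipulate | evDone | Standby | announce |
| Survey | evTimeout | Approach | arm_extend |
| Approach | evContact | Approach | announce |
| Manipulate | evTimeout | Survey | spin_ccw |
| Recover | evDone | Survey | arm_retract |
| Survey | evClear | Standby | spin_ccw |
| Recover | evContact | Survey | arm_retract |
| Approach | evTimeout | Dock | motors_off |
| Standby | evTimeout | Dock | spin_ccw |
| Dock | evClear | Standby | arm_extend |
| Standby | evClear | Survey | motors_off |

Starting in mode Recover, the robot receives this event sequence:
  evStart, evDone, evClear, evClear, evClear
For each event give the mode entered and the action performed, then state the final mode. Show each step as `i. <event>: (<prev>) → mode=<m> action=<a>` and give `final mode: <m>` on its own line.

1. evStart: (Recover) → mode=Standby action=arm_retract
2. evDone: (Standby) → mode=Approach action=arm_retract
3. evClear: (Approach) → mode=Dock action=spin_ccw
4. evClear: (Dock) → mode=Standby action=arm_extend
5. evClear: (Standby) → mode=Survey action=motors_off

final mode: Survey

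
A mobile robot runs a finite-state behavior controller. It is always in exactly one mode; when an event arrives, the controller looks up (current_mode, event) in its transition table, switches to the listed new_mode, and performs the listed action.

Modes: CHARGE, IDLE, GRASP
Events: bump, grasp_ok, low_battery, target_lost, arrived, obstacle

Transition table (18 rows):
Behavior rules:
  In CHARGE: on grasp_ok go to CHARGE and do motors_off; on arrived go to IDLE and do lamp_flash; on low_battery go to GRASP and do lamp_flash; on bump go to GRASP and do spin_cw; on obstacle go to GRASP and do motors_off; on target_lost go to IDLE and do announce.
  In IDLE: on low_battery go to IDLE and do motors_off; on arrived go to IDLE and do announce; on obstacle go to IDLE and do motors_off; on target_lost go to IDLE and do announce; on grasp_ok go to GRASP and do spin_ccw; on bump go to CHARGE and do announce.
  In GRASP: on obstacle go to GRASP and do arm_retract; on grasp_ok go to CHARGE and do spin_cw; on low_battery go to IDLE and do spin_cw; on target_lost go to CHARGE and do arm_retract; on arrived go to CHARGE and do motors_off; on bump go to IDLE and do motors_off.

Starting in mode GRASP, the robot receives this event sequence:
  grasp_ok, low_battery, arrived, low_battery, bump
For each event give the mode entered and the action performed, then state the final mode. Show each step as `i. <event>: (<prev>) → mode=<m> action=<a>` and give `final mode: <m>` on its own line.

final mode: IDLE

1. grasp_ok: (GRASP) → mode=CHARGE action=spin_cw
2. low_battery: (CHARGE) → mode=GRASP action=lamp_flash
3. arrived: (GRASP) → mode=CHARGE action=motors_off
4. low_battery: (CHARGE) → mode=GRASP action=lamp_flash
5. bump: (GRASP) → mode=IDLE action=motors_off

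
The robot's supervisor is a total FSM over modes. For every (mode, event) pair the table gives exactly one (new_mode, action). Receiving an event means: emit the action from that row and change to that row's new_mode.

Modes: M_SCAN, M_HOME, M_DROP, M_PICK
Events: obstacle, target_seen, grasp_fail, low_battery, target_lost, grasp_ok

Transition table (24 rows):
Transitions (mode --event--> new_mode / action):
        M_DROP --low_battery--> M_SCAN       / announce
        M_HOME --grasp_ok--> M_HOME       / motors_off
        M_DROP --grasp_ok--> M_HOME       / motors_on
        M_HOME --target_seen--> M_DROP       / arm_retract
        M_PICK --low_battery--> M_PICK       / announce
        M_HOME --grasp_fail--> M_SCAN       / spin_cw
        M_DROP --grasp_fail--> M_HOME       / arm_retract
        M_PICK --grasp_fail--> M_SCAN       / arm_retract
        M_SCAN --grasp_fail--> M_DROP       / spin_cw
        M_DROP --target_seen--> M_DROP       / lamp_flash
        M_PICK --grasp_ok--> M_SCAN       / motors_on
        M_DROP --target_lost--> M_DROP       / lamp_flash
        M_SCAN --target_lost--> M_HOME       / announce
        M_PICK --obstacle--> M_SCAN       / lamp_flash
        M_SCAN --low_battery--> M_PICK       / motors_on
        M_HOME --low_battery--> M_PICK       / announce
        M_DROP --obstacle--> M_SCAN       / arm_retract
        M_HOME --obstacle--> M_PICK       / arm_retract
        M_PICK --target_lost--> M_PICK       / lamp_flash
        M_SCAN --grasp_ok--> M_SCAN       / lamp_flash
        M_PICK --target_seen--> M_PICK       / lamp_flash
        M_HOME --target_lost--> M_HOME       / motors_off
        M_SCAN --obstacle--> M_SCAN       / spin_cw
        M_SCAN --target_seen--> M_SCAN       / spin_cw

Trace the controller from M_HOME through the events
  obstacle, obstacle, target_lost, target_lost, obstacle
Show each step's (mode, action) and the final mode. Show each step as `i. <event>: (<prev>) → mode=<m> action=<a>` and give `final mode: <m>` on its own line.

final mode: M_PICK

1. obstacle: (M_HOME) → mode=M_PICK action=arm_retract
2. obstacle: (M_PICK) → mode=M_SCAN action=lamp_flash
3. target_lost: (M_SCAN) → mode=M_HOME action=announce
4. target_lost: (M_HOME) → mode=M_HOME action=motors_off
5. obstacle: (M_HOME) → mode=M_PICK action=arm_retract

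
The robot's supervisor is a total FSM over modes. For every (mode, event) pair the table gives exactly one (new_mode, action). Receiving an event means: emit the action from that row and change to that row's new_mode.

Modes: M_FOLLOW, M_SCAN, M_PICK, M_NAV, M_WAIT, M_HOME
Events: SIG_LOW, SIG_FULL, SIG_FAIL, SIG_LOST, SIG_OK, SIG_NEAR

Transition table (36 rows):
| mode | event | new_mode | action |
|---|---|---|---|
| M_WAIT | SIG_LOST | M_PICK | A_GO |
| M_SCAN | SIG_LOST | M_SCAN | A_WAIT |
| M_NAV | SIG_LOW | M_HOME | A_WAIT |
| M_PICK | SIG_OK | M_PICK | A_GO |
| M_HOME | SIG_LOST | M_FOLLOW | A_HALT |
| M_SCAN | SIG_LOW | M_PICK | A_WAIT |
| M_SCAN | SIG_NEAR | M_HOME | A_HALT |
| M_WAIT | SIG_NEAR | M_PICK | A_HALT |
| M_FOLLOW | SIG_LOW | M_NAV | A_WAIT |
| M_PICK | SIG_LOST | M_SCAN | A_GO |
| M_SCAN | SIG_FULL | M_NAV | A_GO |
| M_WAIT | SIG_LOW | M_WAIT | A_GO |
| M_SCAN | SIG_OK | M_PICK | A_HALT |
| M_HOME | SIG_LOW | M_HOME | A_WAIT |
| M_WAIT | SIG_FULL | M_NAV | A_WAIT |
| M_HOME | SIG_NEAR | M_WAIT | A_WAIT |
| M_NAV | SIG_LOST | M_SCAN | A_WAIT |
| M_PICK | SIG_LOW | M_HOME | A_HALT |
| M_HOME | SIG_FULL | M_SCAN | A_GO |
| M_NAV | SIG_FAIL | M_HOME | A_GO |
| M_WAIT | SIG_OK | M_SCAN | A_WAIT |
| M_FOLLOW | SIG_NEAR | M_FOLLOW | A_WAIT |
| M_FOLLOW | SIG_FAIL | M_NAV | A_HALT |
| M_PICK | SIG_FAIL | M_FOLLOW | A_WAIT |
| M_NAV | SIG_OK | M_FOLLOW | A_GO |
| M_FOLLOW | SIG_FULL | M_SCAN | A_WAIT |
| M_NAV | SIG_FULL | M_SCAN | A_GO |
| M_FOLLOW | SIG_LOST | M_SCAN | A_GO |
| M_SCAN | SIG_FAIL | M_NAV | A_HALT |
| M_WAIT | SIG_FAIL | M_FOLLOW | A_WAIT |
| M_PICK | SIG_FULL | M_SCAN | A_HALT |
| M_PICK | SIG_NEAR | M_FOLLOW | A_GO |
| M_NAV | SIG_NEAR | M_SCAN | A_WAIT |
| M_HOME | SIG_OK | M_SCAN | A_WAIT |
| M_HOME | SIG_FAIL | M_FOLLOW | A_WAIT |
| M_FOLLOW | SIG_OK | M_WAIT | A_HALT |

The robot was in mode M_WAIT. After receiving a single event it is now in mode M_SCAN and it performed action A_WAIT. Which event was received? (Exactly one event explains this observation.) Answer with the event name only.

try SIG_LOW: (M_WAIT, SIG_LOW) → (M_WAIT, A_GO)
try SIG_FULL: (M_WAIT, SIG_FULL) → (M_NAV, A_WAIT)
try SIG_FAIL: (M_WAIT, SIG_FAIL) → (M_FOLLOW, A_WAIT)
try SIG_LOST: (M_WAIT, SIG_LOST) → (M_PICK, A_GO)
try SIG_OK: (M_WAIT, SIG_OK) → (M_SCAN, A_WAIT)  ← matches
try SIG_NEAR: (M_WAIT, SIG_NEAR) → (M_PICK, A_HALT)

SIG_OK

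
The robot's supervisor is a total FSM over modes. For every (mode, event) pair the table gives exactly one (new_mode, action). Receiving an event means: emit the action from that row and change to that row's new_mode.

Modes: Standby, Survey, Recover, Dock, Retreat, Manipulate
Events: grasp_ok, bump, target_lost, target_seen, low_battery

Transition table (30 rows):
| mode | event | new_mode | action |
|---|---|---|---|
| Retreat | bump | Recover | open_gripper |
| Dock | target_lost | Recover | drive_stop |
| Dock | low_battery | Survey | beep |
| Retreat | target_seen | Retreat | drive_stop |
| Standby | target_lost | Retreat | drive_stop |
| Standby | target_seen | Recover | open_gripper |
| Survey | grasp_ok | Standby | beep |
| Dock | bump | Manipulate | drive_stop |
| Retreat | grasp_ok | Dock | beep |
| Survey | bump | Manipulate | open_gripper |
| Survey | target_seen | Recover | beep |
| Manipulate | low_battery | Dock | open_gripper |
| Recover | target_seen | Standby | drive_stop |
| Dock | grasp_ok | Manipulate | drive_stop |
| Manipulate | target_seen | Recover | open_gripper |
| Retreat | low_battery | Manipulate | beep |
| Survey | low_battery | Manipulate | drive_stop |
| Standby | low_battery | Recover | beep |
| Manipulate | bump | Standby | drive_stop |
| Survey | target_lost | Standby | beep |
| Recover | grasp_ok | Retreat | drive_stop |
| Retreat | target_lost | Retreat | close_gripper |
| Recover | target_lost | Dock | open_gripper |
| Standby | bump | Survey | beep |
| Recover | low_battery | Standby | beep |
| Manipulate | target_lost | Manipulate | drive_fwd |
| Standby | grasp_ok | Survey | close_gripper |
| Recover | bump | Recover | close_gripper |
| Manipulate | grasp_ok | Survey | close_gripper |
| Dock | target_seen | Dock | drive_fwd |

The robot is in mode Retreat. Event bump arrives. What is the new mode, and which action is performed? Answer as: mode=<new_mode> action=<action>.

current mode = Retreat; filter table to that mode:
  (Retreat, bump) → (Recover, open_gripper)  ← event matches
  (Retreat, target_seen) → (Retreat, drive_stop)
  (Retreat, grasp_ok) → (Dock, beep)
  (Retreat, low_battery) → (Manipulate, beep)
  (Retreat, target_lost) → (Retreat, close_gripper)
event = bump selects (Recover, open_gripper)

mode=Recover action=open_gripper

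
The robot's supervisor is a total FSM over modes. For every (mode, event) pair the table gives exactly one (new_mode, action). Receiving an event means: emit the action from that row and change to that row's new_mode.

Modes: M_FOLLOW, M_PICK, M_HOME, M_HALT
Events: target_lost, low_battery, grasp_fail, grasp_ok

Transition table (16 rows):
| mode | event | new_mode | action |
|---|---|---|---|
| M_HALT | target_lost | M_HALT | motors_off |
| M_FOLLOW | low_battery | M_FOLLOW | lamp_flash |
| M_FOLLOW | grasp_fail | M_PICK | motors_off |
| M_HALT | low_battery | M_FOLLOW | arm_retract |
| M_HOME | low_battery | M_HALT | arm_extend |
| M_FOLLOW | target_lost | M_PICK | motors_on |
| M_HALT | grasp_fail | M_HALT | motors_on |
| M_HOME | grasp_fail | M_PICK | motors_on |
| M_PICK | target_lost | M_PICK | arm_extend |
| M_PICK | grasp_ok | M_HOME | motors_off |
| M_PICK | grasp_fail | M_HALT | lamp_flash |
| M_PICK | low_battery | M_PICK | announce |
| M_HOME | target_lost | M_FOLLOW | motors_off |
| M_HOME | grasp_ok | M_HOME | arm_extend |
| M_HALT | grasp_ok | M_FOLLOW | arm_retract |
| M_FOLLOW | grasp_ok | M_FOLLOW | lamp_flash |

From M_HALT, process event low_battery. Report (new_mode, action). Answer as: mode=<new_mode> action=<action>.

current mode = M_HALT; filter table to that mode:
  (M_HALT, target_lost) → (M_HALT, motors_off)
  (M_HALT, low_battery) → (M_FOLLOW, arm_retract)  ← event matches
  (M_HALT, grasp_fail) → (M_HALT, motors_on)
  (M_HALT, grasp_ok) → (M_FOLLOW, arm_retract)
event = low_battery selects (M_FOLLOW, arm_retract)

mode=M_FOLLOW action=arm_retract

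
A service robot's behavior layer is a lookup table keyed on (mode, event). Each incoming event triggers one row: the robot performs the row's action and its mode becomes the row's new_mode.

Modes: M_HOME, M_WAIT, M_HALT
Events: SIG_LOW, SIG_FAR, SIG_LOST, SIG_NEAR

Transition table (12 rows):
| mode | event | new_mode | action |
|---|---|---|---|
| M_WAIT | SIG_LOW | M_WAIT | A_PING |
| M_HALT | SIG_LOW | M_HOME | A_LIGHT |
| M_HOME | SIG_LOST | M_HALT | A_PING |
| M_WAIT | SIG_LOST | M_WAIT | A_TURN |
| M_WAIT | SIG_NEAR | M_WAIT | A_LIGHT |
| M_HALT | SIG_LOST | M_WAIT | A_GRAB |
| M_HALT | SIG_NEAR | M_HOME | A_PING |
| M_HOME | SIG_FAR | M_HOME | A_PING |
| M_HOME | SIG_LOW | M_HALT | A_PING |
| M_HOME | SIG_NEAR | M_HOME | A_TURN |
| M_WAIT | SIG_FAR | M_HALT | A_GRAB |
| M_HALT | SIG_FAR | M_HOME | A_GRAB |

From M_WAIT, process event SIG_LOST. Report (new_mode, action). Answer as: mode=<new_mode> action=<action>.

current mode = M_WAIT; filter table to that mode:
  (M_WAIT, SIG_LOW) → (M_WAIT, A_PING)
  (M_WAIT, SIG_LOST) → (M_WAIT, A_TURN)  ← event matches
  (M_WAIT, SIG_NEAR) → (M_WAIT, A_LIGHT)
  (M_WAIT, SIG_FAR) → (M_HALT, A_GRAB)
event = SIG_LOST selects (M_WAIT, A_TURN)

mode=M_WAIT action=A_TURN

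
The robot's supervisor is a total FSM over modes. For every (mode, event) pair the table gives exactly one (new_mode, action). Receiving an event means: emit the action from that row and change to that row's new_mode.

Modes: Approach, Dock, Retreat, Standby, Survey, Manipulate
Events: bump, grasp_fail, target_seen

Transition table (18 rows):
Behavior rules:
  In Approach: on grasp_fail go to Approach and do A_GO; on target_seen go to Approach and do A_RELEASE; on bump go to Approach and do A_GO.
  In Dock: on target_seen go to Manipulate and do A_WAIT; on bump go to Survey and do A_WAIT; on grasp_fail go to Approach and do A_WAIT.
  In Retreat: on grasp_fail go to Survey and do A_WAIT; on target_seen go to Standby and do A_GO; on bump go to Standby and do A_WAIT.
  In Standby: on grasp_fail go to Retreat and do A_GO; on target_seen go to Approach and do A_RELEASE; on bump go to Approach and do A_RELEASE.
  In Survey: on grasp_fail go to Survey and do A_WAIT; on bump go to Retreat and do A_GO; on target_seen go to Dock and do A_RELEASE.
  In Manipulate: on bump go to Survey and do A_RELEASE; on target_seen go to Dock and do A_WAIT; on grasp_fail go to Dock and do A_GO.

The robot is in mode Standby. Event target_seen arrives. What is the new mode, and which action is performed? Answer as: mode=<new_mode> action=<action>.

mode=Approach action=A_RELEASE

current mode = Standby; filter table to that mode:
  (Standby, grasp_fail) → (Retreat, A_GO)
  (Standby, target_seen) → (Approach, A_RELEASE)  ← event matches
  (Standby, bump) → (Approach, A_RELEASE)
event = target_seen selects (Approach, A_RELEASE)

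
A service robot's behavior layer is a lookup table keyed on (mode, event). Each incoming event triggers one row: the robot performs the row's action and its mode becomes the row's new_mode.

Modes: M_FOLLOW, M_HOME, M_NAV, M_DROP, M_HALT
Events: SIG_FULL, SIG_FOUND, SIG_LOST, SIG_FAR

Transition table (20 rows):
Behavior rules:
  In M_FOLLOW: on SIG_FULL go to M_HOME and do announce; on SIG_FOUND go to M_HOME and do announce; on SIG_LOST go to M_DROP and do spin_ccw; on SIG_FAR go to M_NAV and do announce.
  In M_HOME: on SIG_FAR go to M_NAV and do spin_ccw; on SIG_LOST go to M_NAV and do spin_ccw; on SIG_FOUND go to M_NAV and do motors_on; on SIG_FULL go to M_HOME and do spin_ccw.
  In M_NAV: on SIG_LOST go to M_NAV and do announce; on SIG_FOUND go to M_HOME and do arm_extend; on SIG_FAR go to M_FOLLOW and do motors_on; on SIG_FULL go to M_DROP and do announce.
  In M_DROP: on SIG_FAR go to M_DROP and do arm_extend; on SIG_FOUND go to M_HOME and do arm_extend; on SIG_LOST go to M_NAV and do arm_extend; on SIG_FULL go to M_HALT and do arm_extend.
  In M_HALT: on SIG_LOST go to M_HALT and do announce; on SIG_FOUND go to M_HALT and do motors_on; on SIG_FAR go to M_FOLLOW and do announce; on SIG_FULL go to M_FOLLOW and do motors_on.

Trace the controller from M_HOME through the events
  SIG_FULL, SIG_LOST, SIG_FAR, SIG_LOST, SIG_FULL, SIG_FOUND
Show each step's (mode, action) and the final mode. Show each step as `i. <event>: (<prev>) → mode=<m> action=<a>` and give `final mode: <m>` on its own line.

1. SIG_FULL: (M_HOME) → mode=M_HOME action=spin_ccw
2. SIG_LOST: (M_HOME) → mode=M_NAV action=spin_ccw
3. SIG_FAR: (M_NAV) → mode=M_FOLLOW action=motors_on
4. SIG_LOST: (M_FOLLOW) → mode=M_DROP action=spin_ccw
5. SIG_FULL: (M_DROP) → mode=M_HALT action=arm_extend
6. SIG_FOUND: (M_HALT) → mode=M_HALT action=motors_on

final mode: M_HALT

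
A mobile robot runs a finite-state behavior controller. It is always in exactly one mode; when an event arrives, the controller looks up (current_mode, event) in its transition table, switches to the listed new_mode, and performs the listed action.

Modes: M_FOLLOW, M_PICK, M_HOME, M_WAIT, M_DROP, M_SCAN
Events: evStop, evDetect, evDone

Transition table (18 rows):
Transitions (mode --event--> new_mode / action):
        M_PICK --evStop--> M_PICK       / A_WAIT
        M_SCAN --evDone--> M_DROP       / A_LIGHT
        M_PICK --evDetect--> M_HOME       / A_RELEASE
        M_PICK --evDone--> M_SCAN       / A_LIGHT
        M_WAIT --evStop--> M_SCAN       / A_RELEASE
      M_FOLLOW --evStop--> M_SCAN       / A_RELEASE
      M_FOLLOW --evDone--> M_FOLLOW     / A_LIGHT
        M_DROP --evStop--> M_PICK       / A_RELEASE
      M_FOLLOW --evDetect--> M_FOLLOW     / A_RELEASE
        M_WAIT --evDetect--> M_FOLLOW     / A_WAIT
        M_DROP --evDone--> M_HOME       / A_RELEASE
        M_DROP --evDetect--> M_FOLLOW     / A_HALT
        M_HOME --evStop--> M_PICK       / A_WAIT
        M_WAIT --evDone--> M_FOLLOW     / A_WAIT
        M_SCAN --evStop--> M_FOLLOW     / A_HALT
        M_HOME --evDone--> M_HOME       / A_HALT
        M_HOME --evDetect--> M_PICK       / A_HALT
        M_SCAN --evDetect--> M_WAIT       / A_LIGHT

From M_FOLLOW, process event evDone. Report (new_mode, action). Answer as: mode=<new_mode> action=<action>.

current mode = M_FOLLOW; filter table to that mode:
  (M_FOLLOW, evStop) → (M_SCAN, A_RELEASE)
  (M_FOLLOW, evDone) → (M_FOLLOW, A_LIGHT)  ← event matches
  (M_FOLLOW, evDetect) → (M_FOLLOW, A_RELEASE)
event = evDone selects (M_FOLLOW, A_LIGHT)

mode=M_FOLLOW action=A_LIGHT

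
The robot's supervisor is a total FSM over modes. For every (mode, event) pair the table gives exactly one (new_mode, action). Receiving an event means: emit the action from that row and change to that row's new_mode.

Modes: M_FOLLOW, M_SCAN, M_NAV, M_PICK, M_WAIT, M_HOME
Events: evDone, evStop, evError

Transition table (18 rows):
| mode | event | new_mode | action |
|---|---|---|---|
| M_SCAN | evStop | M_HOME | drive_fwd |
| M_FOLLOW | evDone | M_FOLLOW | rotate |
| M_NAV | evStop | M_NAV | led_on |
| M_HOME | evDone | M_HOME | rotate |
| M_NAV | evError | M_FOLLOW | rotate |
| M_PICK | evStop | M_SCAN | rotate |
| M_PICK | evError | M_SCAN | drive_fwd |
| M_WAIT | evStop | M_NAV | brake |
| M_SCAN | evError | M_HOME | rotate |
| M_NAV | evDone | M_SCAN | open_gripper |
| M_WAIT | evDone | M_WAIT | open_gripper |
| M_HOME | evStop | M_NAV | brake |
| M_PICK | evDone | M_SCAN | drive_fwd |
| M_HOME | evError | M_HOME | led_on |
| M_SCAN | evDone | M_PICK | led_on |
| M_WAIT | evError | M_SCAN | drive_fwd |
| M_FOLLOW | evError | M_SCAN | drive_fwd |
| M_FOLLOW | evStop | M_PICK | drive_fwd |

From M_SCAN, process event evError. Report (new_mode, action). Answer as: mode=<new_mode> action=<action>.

mode=M_HOME action=rotate

current mode = M_SCAN; filter table to that mode:
  (M_SCAN, evStop) → (M_HOME, drive_fwd)
  (M_SCAN, evError) → (M_HOME, rotate)  ← event matches
  (M_SCAN, evDone) → (M_PICK, led_on)
event = evError selects (M_HOME, rotate)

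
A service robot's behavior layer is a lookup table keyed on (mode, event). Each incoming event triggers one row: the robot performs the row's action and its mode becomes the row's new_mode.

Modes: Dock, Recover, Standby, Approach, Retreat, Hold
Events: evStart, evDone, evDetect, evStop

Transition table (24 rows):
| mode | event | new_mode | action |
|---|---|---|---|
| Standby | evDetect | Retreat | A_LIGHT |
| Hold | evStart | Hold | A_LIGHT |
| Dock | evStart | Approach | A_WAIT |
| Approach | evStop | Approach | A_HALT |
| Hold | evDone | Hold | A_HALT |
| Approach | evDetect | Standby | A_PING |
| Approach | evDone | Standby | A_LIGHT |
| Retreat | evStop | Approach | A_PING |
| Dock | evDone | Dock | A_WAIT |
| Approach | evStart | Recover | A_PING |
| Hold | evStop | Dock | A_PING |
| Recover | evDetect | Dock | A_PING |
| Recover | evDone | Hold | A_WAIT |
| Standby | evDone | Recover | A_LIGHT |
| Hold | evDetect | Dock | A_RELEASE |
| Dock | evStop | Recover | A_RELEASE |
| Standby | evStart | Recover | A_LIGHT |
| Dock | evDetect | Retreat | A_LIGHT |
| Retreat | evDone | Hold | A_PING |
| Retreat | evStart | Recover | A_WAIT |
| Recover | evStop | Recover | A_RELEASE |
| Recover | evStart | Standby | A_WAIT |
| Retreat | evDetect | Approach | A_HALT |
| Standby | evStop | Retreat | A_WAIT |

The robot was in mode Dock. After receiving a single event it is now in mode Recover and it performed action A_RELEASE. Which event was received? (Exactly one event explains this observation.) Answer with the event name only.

try evStart: (Dock, evStart) → (Approach, A_WAIT)
try evDone: (Dock, evDone) → (Dock, A_WAIT)
try evDetect: (Dock, evDetect) → (Retreat, A_LIGHT)
try evStop: (Dock, evStop) → (Recover, A_RELEASE)  ← matches

evStop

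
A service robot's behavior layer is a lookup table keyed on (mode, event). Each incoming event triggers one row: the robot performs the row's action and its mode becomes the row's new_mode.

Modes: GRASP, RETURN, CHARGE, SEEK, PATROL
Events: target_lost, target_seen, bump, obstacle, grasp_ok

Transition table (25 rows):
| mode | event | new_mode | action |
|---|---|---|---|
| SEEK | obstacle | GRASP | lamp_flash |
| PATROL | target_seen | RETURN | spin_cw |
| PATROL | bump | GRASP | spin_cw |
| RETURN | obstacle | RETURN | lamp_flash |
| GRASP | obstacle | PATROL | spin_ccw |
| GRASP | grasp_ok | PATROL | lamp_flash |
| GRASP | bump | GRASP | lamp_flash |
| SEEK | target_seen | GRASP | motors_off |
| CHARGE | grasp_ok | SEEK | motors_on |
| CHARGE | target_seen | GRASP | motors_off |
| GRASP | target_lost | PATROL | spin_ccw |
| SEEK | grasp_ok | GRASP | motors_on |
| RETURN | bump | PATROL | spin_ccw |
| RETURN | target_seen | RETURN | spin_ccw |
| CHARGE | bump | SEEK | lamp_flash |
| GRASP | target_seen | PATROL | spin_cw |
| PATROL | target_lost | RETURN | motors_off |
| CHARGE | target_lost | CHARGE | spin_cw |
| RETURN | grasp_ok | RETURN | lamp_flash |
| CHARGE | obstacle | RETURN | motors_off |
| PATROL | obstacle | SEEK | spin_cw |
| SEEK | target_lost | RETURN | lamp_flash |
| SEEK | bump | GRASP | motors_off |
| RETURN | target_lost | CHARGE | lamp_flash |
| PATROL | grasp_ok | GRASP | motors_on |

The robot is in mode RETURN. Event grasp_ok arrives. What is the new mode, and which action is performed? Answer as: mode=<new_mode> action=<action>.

mode=RETURN action=lamp_flash

current mode = RETURN; filter table to that mode:
  (RETURN, obstacle) → (RETURN, lamp_flash)
  (RETURN, bump) → (PATROL, spin_ccw)
  (RETURN, target_seen) → (RETURN, spin_ccw)
  (RETURN, grasp_ok) → (RETURN, lamp_flash)  ← event matches
  (RETURN, target_lost) → (CHARGE, lamp_flash)
event = grasp_ok selects (RETURN, lamp_flash)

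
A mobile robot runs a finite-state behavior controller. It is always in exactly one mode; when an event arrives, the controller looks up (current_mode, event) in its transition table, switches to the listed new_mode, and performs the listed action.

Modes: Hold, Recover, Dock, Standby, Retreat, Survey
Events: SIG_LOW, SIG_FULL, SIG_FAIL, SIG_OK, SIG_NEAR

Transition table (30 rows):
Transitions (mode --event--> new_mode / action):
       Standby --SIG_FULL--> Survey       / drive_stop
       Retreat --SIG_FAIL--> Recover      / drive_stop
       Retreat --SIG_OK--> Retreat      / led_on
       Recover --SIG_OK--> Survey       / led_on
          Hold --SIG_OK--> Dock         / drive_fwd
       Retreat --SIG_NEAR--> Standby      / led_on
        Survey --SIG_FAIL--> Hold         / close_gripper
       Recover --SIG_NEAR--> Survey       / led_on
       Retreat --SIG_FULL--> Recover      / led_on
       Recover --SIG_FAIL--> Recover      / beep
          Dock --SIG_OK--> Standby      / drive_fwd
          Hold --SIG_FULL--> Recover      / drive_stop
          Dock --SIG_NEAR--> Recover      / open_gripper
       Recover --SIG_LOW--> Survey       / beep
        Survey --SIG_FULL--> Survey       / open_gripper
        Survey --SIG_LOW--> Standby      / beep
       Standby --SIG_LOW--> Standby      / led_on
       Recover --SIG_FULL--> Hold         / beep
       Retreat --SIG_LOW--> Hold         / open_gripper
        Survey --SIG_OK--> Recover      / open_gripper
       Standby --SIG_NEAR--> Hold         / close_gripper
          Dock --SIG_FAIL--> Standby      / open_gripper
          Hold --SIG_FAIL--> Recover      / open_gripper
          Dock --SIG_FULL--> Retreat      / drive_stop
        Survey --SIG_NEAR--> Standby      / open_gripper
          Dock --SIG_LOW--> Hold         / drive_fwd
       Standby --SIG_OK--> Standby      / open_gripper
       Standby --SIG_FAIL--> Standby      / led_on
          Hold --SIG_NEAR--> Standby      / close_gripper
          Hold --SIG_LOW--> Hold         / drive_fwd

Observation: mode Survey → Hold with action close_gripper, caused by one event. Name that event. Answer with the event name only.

try SIG_LOW: (Survey, SIG_LOW) → (Standby, beep)
try SIG_FULL: (Survey, SIG_FULL) → (Survey, open_gripper)
try SIG_FAIL: (Survey, SIG_FAIL) → (Hold, close_gripper)  ← matches
try SIG_OK: (Survey, SIG_OK) → (Recover, open_gripper)
try SIG_NEAR: (Survey, SIG_NEAR) → (Standby, open_gripper)

SIG_FAIL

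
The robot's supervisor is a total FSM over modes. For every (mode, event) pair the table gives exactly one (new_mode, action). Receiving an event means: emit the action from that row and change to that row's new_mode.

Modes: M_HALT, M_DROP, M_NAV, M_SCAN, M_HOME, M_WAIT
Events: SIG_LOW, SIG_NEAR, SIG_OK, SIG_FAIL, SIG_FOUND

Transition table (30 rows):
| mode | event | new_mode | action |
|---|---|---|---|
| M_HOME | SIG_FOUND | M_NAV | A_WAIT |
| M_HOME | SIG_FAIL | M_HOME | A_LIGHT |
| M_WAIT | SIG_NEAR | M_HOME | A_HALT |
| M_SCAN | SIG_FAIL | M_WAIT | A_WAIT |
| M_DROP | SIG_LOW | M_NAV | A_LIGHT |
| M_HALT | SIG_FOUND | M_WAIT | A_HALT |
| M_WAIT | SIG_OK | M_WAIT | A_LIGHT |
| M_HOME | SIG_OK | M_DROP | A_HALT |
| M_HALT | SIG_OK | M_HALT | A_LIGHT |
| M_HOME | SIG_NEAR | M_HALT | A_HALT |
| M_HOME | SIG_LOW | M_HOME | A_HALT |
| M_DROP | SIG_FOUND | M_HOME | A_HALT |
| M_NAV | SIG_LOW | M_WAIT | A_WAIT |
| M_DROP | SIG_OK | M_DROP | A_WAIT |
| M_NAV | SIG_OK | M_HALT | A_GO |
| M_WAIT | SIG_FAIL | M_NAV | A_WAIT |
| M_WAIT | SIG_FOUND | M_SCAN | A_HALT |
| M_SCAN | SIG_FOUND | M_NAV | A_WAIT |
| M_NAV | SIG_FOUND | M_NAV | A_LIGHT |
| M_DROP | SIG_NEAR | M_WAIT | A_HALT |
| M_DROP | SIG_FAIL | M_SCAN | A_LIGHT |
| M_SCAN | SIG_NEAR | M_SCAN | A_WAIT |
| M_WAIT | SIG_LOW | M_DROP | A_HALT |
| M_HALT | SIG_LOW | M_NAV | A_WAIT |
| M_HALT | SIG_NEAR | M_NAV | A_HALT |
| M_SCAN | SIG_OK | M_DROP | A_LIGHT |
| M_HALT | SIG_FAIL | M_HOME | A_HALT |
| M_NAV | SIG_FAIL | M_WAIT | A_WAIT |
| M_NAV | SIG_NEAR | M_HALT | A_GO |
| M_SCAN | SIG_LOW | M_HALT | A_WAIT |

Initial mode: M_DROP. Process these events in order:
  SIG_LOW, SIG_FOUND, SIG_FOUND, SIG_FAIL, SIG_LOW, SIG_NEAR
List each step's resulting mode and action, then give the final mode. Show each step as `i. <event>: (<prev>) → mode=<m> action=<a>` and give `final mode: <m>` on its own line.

final mode: M_WAIT

1. SIG_LOW: (M_DROP) → mode=M_NAV action=A_LIGHT
2. SIG_FOUND: (M_NAV) → mode=M_NAV action=A_LIGHT
3. SIG_FOUND: (M_NAV) → mode=M_NAV action=A_LIGHT
4. SIG_FAIL: (M_NAV) → mode=M_WAIT action=A_WAIT
5. SIG_LOW: (M_WAIT) → mode=M_DROP action=A_HALT
6. SIG_NEAR: (M_DROP) → mode=M_WAIT action=A_HALT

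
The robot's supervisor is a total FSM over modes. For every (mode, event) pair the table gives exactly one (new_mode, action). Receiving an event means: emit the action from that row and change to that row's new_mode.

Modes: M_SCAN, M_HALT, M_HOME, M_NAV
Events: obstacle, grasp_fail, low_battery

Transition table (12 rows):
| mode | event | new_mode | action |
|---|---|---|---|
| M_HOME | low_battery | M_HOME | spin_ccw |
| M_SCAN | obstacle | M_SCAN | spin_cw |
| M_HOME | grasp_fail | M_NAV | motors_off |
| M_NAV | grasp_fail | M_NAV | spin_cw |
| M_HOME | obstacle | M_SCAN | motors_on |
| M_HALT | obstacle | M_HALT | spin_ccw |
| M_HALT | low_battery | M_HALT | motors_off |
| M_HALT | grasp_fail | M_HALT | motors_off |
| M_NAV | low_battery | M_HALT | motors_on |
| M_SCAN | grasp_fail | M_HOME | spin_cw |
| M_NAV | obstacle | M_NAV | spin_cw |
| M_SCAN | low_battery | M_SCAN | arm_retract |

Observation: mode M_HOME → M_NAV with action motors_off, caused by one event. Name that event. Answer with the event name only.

grasp_fail

try obstacle: (M_HOME, obstacle) → (M_SCAN, motors_on)
try grasp_fail: (M_HOME, grasp_fail) → (M_NAV, motors_off)  ← matches
try low_battery: (M_HOME, low_battery) → (M_HOME, spin_ccw)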